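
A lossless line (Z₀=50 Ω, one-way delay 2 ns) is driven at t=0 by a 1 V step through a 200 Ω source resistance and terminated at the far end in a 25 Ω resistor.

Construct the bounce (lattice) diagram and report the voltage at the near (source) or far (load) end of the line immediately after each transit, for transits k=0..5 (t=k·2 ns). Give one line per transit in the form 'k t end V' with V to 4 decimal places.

0 0 source 0.2000
1 2 load 0.1333
2 4 source 0.0933
3 6 load 0.1067
4 8 source 0.1147
5 10 load 0.1120

Γ_L=-0.333333, Γ_S=0.600000; launch V₁=1·50/250=0.200000
k=0 src: V=0.2000
k=1 load: inc=0.200000, refl=0.200000·-0.333333=-0.0667; V=0.000000+0.200000+-0.066667=0.1333
k=2 src: inc=-0.066667, refl=-0.066667·0.600000=-0.0400; V=0.200000+-0.066667+-0.040000=0.0933
k=3 load: inc=-0.040000, refl=-0.040000·-0.333333=0.0133; V=0.133333+-0.040000+0.013333=0.1067
k=4 src: inc=0.013333, refl=0.013333·0.600000=0.0080; V=0.093333+0.013333+0.008000=0.1147
k=5 load: inc=0.008000, refl=0.008000·-0.333333=-0.0027; V=0.106667+0.008000+-0.002667=0.1120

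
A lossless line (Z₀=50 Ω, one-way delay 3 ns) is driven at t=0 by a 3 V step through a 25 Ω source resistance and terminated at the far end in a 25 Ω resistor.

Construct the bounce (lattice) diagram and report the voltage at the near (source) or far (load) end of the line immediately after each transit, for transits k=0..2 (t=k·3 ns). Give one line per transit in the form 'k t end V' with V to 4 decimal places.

Γ_L=-0.333333, Γ_S=-0.333333; launch V₁=3·50/75=2.000000
k=0 src: V=2.0000
k=1 load: inc=2.000000, refl=2.000000·-0.333333=-0.6667; V=0.000000+2.000000+-0.666667=1.3333
k=2 src: inc=-0.666667, refl=-0.666667·-0.333333=0.2222; V=2.000000+-0.666667+0.222222=1.5556

0 0 source 2.0000
1 3 load 1.3333
2 6 source 1.5556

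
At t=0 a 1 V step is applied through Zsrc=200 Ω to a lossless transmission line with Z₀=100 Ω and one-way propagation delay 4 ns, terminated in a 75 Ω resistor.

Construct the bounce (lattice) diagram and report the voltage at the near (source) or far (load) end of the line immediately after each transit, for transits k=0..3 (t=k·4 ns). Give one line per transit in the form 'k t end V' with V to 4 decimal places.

Γ_L=-0.142857, Γ_S=0.333333; launch V₁=1·100/300=0.333333
k=0 src: V=0.3333
k=1 load: inc=0.333333, refl=0.333333·-0.142857=-0.0476; V=0.000000+0.333333+-0.047619=0.2857
k=2 src: inc=-0.047619, refl=-0.047619·0.333333=-0.0159; V=0.333333+-0.047619+-0.015873=0.2698
k=3 load: inc=-0.015873, refl=-0.015873·-0.142857=0.0023; V=0.285714+-0.015873+0.002268=0.2721

0 0 source 0.3333
1 4 load 0.2857
2 8 source 0.2698
3 12 load 0.2721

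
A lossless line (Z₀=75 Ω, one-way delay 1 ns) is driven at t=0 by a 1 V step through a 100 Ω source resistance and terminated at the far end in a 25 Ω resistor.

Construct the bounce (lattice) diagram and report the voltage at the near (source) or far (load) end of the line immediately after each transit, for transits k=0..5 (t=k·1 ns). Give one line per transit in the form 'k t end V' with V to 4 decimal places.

0 0 source 0.4286
1 1 load 0.2143
2 2 source 0.1837
3 3 load 0.1990
4 4 source 0.2012
5 5 load 0.2001

Γ_L=-0.500000, Γ_S=0.142857; launch V₁=1·75/175=0.428571
k=0 src: V=0.4286
k=1 load: inc=0.428571, refl=0.428571·-0.500000=-0.2143; V=0.000000+0.428571+-0.214286=0.2143
k=2 src: inc=-0.214286, refl=-0.214286·0.142857=-0.0306; V=0.428571+-0.214286+-0.030612=0.1837
k=3 load: inc=-0.030612, refl=-0.030612·-0.500000=0.0153; V=0.214286+-0.030612+0.015306=0.1990
k=4 src: inc=0.015306, refl=0.015306·0.142857=0.0022; V=0.183673+0.015306+0.002187=0.2012
k=5 load: inc=0.002187, refl=0.002187·-0.500000=-0.0011; V=0.198980+0.002187+-0.001093=0.2001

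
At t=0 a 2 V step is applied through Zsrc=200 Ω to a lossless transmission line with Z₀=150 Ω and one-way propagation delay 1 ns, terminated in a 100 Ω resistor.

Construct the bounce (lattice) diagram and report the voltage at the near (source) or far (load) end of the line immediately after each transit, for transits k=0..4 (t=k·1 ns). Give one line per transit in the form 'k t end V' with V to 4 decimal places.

Γ_L=-0.200000, Γ_S=0.142857; launch V₁=2·150/350=0.857143
k=0 src: V=0.8571
k=1 load: inc=0.857143, refl=0.857143·-0.200000=-0.1714; V=0.000000+0.857143+-0.171429=0.6857
k=2 src: inc=-0.171429, refl=-0.171429·0.142857=-0.0245; V=0.857143+-0.171429+-0.024490=0.6612
k=3 load: inc=-0.024490, refl=-0.024490·-0.200000=0.0049; V=0.685714+-0.024490+0.004898=0.6661
k=4 src: inc=0.004898, refl=0.004898·0.142857=0.0007; V=0.661224+0.004898+0.000700=0.6668

0 0 source 0.8571
1 1 load 0.6857
2 2 source 0.6612
3 3 load 0.6661
4 4 source 0.6668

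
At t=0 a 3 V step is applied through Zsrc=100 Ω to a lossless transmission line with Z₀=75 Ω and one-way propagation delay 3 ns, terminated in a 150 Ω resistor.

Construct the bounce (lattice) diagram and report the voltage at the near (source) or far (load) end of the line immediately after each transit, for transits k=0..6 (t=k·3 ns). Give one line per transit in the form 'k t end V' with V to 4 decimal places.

Γ_L=0.333333, Γ_S=0.142857; launch V₁=3·75/175=1.285714
k=0 src: V=1.2857
k=1 load: inc=1.285714, refl=1.285714·0.333333=0.4286; V=0.000000+1.285714+0.428571=1.7143
k=2 src: inc=0.428571, refl=0.428571·0.142857=0.0612; V=1.285714+0.428571+0.061224=1.7755
k=3 load: inc=0.061224, refl=0.061224·0.333333=0.0204; V=1.714286+0.061224+0.020408=1.7959
k=4 src: inc=0.020408, refl=0.020408·0.142857=0.0029; V=1.775510+0.020408+0.002915=1.7988
k=5 load: inc=0.002915, refl=0.002915·0.333333=0.0010; V=1.795918+0.002915+0.000972=1.7998
k=6 src: inc=0.000972, refl=0.000972·0.142857=0.0001; V=1.798834+0.000972+0.000139=1.7999

0 0 source 1.2857
1 3 load 1.7143
2 6 source 1.7755
3 9 load 1.7959
4 12 source 1.7988
5 15 load 1.7998
6 18 source 1.7999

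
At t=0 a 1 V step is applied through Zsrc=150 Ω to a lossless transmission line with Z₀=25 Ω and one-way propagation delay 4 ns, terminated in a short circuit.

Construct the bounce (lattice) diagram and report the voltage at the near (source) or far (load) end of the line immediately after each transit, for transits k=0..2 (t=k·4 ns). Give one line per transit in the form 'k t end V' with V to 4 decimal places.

Γ_L=-1.000000, Γ_S=0.714286; launch V₁=1·25/175=0.142857
k=0 src: V=0.1429
k=1 load: inc=0.142857, refl=0.142857·-1.000000=-0.1429; V=0.000000+0.142857+-0.142857=0.0000
k=2 src: inc=-0.142857, refl=-0.142857·0.714286=-0.1020; V=0.142857+-0.142857+-0.102041=-0.1020

0 0 source 0.1429
1 4 load 0.0000
2 8 source -0.1020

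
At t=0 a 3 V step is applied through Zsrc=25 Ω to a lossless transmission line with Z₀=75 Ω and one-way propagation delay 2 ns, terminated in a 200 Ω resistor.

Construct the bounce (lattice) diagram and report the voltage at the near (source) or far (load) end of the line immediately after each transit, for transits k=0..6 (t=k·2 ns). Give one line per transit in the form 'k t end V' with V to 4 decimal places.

Γ_L=0.454545, Γ_S=-0.500000; launch V₁=3·75/100=2.250000
k=0 src: V=2.2500
k=1 load: inc=2.250000, refl=2.250000·0.454545=1.0227; V=0.000000+2.250000+1.022727=3.2727
k=2 src: inc=1.022727, refl=1.022727·-0.500000=-0.5114; V=2.250000+1.022727+-0.511364=2.7614
k=3 load: inc=-0.511364, refl=-0.511364·0.454545=-0.2324; V=3.272727+-0.511364+-0.232438=2.5289
k=4 src: inc=-0.232438, refl=-0.232438·-0.500000=0.1162; V=2.761364+-0.232438+0.116219=2.6451
k=5 load: inc=0.116219, refl=0.116219·0.454545=0.0528; V=2.528926+0.116219+0.052827=2.6980
k=6 src: inc=0.052827, refl=0.052827·-0.500000=-0.0264; V=2.645145+0.052827+-0.026413=2.6716

0 0 source 2.2500
1 2 load 3.2727
2 4 source 2.7614
3 6 load 2.5289
4 8 source 2.6451
5 10 load 2.6980
6 12 source 2.6716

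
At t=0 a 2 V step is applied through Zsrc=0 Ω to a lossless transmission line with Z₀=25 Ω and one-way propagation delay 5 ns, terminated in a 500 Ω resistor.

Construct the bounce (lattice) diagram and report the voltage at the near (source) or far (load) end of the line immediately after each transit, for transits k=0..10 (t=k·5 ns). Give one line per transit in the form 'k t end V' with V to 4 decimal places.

Γ_L=0.904762, Γ_S=-1.000000; launch V₁=2·25/25=2.000000
k=0 src: V=2.0000
k=1 load: inc=2.000000, refl=2.000000·0.904762=1.8095; V=0.000000+2.000000+1.809524=3.8095
k=2 src: inc=1.809524, refl=1.809524·-1.000000=-1.8095; V=2.000000+1.809524+-1.809524=2.0000
k=3 load: inc=-1.809524, refl=-1.809524·0.904762=-1.6372; V=3.809524+-1.809524+-1.637188=0.3628
k=4 src: inc=-1.637188, refl=-1.637188·-1.000000=1.6372; V=2.000000+-1.637188+1.637188=2.0000
k=5 load: inc=1.637188, refl=1.637188·0.904762=1.4813; V=0.362812+1.637188+1.481266=3.4813
k=6 src: inc=1.481266, refl=1.481266·-1.000000=-1.4813; V=2.000000+1.481266+-1.481266=2.0000
k=7 load: inc=-1.481266, refl=-1.481266·0.904762=-1.3402; V=3.481266+-1.481266+-1.340193=0.6598
k=8 src: inc=-1.340193, refl=-1.340193·-1.000000=1.3402; V=2.000000+-1.340193+1.340193=2.0000
k=9 load: inc=1.340193, refl=1.340193·0.904762=1.2126; V=0.659807+1.340193+1.212555=3.2126
k=10 src: inc=1.212555, refl=1.212555·-1.000000=-1.2126; V=2.000000+1.212555+-1.212555=2.0000

0 0 source 2.0000
1 5 load 3.8095
2 10 source 2.0000
3 15 load 0.3628
4 20 source 2.0000
5 25 load 3.4813
6 30 source 2.0000
7 35 load 0.6598
8 40 source 2.0000
9 45 load 3.2126
10 50 source 2.0000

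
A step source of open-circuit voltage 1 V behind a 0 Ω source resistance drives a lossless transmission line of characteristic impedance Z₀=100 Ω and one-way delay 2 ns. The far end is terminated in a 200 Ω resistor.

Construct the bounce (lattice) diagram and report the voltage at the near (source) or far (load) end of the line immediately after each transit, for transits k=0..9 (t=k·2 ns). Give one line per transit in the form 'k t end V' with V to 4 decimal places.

0 0 source 1.0000
1 2 load 1.3333
2 4 source 1.0000
3 6 load 0.8889
4 8 source 1.0000
5 10 load 1.0370
6 12 source 1.0000
7 14 load 0.9877
8 16 source 1.0000
9 18 load 1.0041

Γ_L=0.333333, Γ_S=-1.000000; launch V₁=1·100/100=1.000000
k=0 src: V=1.0000
k=1 load: inc=1.000000, refl=1.000000·0.333333=0.3333; V=0.000000+1.000000+0.333333=1.3333
k=2 src: inc=0.333333, refl=0.333333·-1.000000=-0.3333; V=1.000000+0.333333+-0.333333=1.0000
k=3 load: inc=-0.333333, refl=-0.333333·0.333333=-0.1111; V=1.333333+-0.333333+-0.111111=0.8889
k=4 src: inc=-0.111111, refl=-0.111111·-1.000000=0.1111; V=1.000000+-0.111111+0.111111=1.0000
k=5 load: inc=0.111111, refl=0.111111·0.333333=0.0370; V=0.888889+0.111111+0.037037=1.0370
k=6 src: inc=0.037037, refl=0.037037·-1.000000=-0.0370; V=1.000000+0.037037+-0.037037=1.0000
k=7 load: inc=-0.037037, refl=-0.037037·0.333333=-0.0123; V=1.037037+-0.037037+-0.012346=0.9877
k=8 src: inc=-0.012346, refl=-0.012346·-1.000000=0.0123; V=1.000000+-0.012346+0.012346=1.0000
k=9 load: inc=0.012346, refl=0.012346·0.333333=0.0041; V=0.987654+0.012346+0.004115=1.0041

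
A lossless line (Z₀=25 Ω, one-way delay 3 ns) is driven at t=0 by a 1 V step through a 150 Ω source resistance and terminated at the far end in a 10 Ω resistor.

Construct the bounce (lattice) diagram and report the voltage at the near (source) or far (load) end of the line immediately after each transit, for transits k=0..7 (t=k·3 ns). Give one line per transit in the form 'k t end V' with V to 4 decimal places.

Γ_L=-0.428571, Γ_S=0.714286; launch V₁=1·25/175=0.142857
k=0 src: V=0.1429
k=1 load: inc=0.142857, refl=0.142857·-0.428571=-0.0612; V=0.000000+0.142857+-0.061224=0.0816
k=2 src: inc=-0.061224, refl=-0.061224·0.714286=-0.0437; V=0.142857+-0.061224+-0.043732=0.0379
k=3 load: inc=-0.043732, refl=-0.043732·-0.428571=0.0187; V=0.081633+-0.043732+0.018742=0.0566
k=4 src: inc=0.018742, refl=0.018742·0.714286=0.0134; V=0.037901+0.018742+0.013387=0.0700
k=5 load: inc=0.013387, refl=0.013387·-0.428571=-0.0057; V=0.056643+0.013387+-0.005737=0.0643
k=6 src: inc=-0.005737, refl=-0.005737·0.714286=-0.0041; V=0.070030+-0.005737+-0.004098=0.0602
k=7 load: inc=-0.004098, refl=-0.004098·-0.428571=0.0018; V=0.064293+-0.004098+0.001756=0.0620

0 0 source 0.1429
1 3 load 0.0816
2 6 source 0.0379
3 9 load 0.0566
4 12 source 0.0700
5 15 load 0.0643
6 18 source 0.0602
7 21 load 0.0620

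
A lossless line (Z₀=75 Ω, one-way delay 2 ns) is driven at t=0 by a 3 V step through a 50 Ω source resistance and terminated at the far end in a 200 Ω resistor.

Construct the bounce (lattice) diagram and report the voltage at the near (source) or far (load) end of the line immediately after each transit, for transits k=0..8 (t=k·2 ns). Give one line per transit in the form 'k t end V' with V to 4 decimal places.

0 0 source 1.8000
1 2 load 2.6182
2 4 source 2.4545
3 6 load 2.3802
4 8 source 2.3950
5 10 load 2.4018
6 12 source 2.4005
7 14 load 2.3998
8 16 source 2.4000

Γ_L=0.454545, Γ_S=-0.200000; launch V₁=3·75/125=1.800000
k=0 src: V=1.8000
k=1 load: inc=1.800000, refl=1.800000·0.454545=0.8182; V=0.000000+1.800000+0.818182=2.6182
k=2 src: inc=0.818182, refl=0.818182·-0.200000=-0.1636; V=1.800000+0.818182+-0.163636=2.4545
k=3 load: inc=-0.163636, refl=-0.163636·0.454545=-0.0744; V=2.618182+-0.163636+-0.074380=2.3802
k=4 src: inc=-0.074380, refl=-0.074380·-0.200000=0.0149; V=2.454545+-0.074380+0.014876=2.3950
k=5 load: inc=0.014876, refl=0.014876·0.454545=0.0068; V=2.380165+0.014876+0.006762=2.4018
k=6 src: inc=0.006762, refl=0.006762·-0.200000=-0.0014; V=2.395041+0.006762+-0.001352=2.4005
k=7 load: inc=-0.001352, refl=-0.001352·0.454545=-0.0006; V=2.401803+-0.001352+-0.000615=2.3998
k=8 src: inc=-0.000615, refl=-0.000615·-0.200000=0.0001; V=2.400451+-0.000615+0.000123=2.4000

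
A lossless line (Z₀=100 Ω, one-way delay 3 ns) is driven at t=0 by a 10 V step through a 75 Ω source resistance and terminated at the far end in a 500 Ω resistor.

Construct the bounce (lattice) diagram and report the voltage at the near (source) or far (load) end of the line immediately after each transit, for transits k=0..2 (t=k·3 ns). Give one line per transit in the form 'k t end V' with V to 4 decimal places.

Γ_L=0.666667, Γ_S=-0.142857; launch V₁=10·100/175=5.714286
k=0 src: V=5.7143
k=1 load: inc=5.714286, refl=5.714286·0.666667=3.8095; V=0.000000+5.714286+3.809524=9.5238
k=2 src: inc=3.809524, refl=3.809524·-0.142857=-0.5442; V=5.714286+3.809524+-0.544218=8.9796

0 0 source 5.7143
1 3 load 9.5238
2 6 source 8.9796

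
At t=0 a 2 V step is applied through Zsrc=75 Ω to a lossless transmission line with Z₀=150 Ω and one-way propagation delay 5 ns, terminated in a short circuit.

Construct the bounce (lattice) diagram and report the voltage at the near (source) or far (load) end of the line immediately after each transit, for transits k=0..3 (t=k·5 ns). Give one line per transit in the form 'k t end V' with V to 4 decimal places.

0 0 source 1.3333
1 5 load 0.0000
2 10 source 0.4444
3 15 load 0.0000

Γ_L=-1.000000, Γ_S=-0.333333; launch V₁=2·150/225=1.333333
k=0 src: V=1.3333
k=1 load: inc=1.333333, refl=1.333333·-1.000000=-1.3333; V=0.000000+1.333333+-1.333333=0.0000
k=2 src: inc=-1.333333, refl=-1.333333·-0.333333=0.4444; V=1.333333+-1.333333+0.444444=0.4444
k=3 load: inc=0.444444, refl=0.444444·-1.000000=-0.4444; V=0.000000+0.444444+-0.444444=0.0000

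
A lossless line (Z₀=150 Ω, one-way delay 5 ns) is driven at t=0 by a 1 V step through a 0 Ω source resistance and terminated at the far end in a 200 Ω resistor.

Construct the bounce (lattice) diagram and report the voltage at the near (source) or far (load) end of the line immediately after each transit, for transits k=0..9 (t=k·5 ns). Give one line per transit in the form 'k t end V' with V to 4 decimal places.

0 0 source 1.0000
1 5 load 1.1429
2 10 source 1.0000
3 15 load 0.9796
4 20 source 1.0000
5 25 load 1.0029
6 30 source 1.0000
7 35 load 0.9996
8 40 source 1.0000
9 45 load 1.0001

Γ_L=0.142857, Γ_S=-1.000000; launch V₁=1·150/150=1.000000
k=0 src: V=1.0000
k=1 load: inc=1.000000, refl=1.000000·0.142857=0.1429; V=0.000000+1.000000+0.142857=1.1429
k=2 src: inc=0.142857, refl=0.142857·-1.000000=-0.1429; V=1.000000+0.142857+-0.142857=1.0000
k=3 load: inc=-0.142857, refl=-0.142857·0.142857=-0.0204; V=1.142857+-0.142857+-0.020408=0.9796
k=4 src: inc=-0.020408, refl=-0.020408·-1.000000=0.0204; V=1.000000+-0.020408+0.020408=1.0000
k=5 load: inc=0.020408, refl=0.020408·0.142857=0.0029; V=0.979592+0.020408+0.002915=1.0029
k=6 src: inc=0.002915, refl=0.002915·-1.000000=-0.0029; V=1.000000+0.002915+-0.002915=1.0000
k=7 load: inc=-0.002915, refl=-0.002915·0.142857=-0.0004; V=1.002915+-0.002915+-0.000416=0.9996
k=8 src: inc=-0.000416, refl=-0.000416·-1.000000=0.0004; V=1.000000+-0.000416+0.000416=1.0000
k=9 load: inc=0.000416, refl=0.000416·0.142857=0.0001; V=0.999584+0.000416+0.000059=1.0001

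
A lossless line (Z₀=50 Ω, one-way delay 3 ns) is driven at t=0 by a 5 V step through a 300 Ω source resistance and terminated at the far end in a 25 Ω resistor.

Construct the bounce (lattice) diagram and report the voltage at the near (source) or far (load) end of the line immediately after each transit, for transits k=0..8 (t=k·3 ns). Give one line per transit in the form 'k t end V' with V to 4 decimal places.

Γ_L=-0.333333, Γ_S=0.714286; launch V₁=5·50/350=0.714286
k=0 src: V=0.7143
k=1 load: inc=0.714286, refl=0.714286·-0.333333=-0.2381; V=0.000000+0.714286+-0.238095=0.4762
k=2 src: inc=-0.238095, refl=-0.238095·0.714286=-0.1701; V=0.714286+-0.238095+-0.170068=0.3061
k=3 load: inc=-0.170068, refl=-0.170068·-0.333333=0.0567; V=0.476190+-0.170068+0.056689=0.3628
k=4 src: inc=0.056689, refl=0.056689·0.714286=0.0405; V=0.306122+0.056689+0.040492=0.4033
k=5 load: inc=0.040492, refl=0.040492·-0.333333=-0.0135; V=0.362812+0.040492+-0.013497=0.3898
k=6 src: inc=-0.013497, refl=-0.013497·0.714286=-0.0096; V=0.403304+-0.013497+-0.009641=0.3802
k=7 load: inc=-0.009641, refl=-0.009641·-0.333333=0.0032; V=0.389807+-0.009641+0.003214=0.3834
k=8 src: inc=0.003214, refl=0.003214·0.714286=0.0023; V=0.380166+0.003214+0.002295=0.3857

0 0 source 0.7143
1 3 load 0.4762
2 6 source 0.3061
3 9 load 0.3628
4 12 source 0.4033
5 15 load 0.3898
6 18 source 0.3802
7 21 load 0.3834
8 24 source 0.3857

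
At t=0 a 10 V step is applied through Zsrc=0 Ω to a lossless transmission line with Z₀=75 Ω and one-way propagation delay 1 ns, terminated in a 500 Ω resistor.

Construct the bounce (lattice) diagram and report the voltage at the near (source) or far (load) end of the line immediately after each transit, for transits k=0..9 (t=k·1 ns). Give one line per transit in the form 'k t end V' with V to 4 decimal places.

0 0 source 10.0000
1 1 load 17.3913
2 2 source 10.0000
3 3 load 4.5369
4 4 source 10.0000
5 5 load 14.0380
6 6 source 10.0000
7 7 load 7.0154
8 8 source 10.0000
9 9 load 12.2060

Γ_L=0.739130, Γ_S=-1.000000; launch V₁=10·75/75=10.000000
k=0 src: V=10.0000
k=1 load: inc=10.000000, refl=10.000000·0.739130=7.3913; V=0.000000+10.000000+7.391304=17.3913
k=2 src: inc=7.391304, refl=7.391304·-1.000000=-7.3913; V=10.000000+7.391304+-7.391304=10.0000
k=3 load: inc=-7.391304, refl=-7.391304·0.739130=-5.4631; V=17.391304+-7.391304+-5.463138=4.5369
k=4 src: inc=-5.463138, refl=-5.463138·-1.000000=5.4631; V=10.000000+-5.463138+5.463138=10.0000
k=5 load: inc=5.463138, refl=5.463138·0.739130=4.0380; V=4.536862+5.463138+4.037972=14.0380
k=6 src: inc=4.037972, refl=4.037972·-1.000000=-4.0380; V=10.000000+4.037972+-4.037972=10.0000
k=7 load: inc=-4.037972, refl=-4.037972·0.739130=-2.9846; V=14.037972+-4.037972+-2.984588=7.0154
k=8 src: inc=-2.984588, refl=-2.984588·-1.000000=2.9846; V=10.000000+-2.984588+2.984588=10.0000
k=9 load: inc=2.984588, refl=2.984588·0.739130=2.2060; V=7.015412+2.984588+2.206000=12.2060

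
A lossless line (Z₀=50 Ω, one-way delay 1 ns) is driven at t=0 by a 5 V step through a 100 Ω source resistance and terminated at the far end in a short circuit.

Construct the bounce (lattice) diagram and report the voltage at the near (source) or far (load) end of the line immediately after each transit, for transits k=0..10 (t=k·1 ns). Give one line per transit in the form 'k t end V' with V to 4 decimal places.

0 0 source 1.6667
1 1 load 0.0000
2 2 source -0.5556
3 3 load 0.0000
4 4 source 0.1852
5 5 load 0.0000
6 6 source -0.0617
7 7 load 0.0000
8 8 source 0.0206
9 9 load 0.0000
10 10 source -0.0069

Γ_L=-1.000000, Γ_S=0.333333; launch V₁=5·50/150=1.666667
k=0 src: V=1.6667
k=1 load: inc=1.666667, refl=1.666667·-1.000000=-1.6667; V=0.000000+1.666667+-1.666667=0.0000
k=2 src: inc=-1.666667, refl=-1.666667·0.333333=-0.5556; V=1.666667+-1.666667+-0.555556=-0.5556
k=3 load: inc=-0.555556, refl=-0.555556·-1.000000=0.5556; V=0.000000+-0.555556+0.555556=0.0000
k=4 src: inc=0.555556, refl=0.555556·0.333333=0.1852; V=-0.555556+0.555556+0.185185=0.1852
k=5 load: inc=0.185185, refl=0.185185·-1.000000=-0.1852; V=0.000000+0.185185+-0.185185=0.0000
k=6 src: inc=-0.185185, refl=-0.185185·0.333333=-0.0617; V=0.185185+-0.185185+-0.061728=-0.0617
k=7 load: inc=-0.061728, refl=-0.061728·-1.000000=0.0617; V=0.000000+-0.061728+0.061728=0.0000
k=8 src: inc=0.061728, refl=0.061728·0.333333=0.0206; V=-0.061728+0.061728+0.020576=0.0206
k=9 load: inc=0.020576, refl=0.020576·-1.000000=-0.0206; V=0.000000+0.020576+-0.020576=0.0000
k=10 src: inc=-0.020576, refl=-0.020576·0.333333=-0.0069; V=0.020576+-0.020576+-0.006859=-0.0069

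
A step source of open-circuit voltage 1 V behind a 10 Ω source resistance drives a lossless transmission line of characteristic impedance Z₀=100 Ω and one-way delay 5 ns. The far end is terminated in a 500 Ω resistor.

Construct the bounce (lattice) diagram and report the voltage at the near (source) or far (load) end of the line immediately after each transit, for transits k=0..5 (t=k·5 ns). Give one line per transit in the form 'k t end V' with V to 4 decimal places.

Γ_L=0.666667, Γ_S=-0.818182; launch V₁=1·100/110=0.909091
k=0 src: V=0.9091
k=1 load: inc=0.909091, refl=0.909091·0.666667=0.6061; V=0.000000+0.909091+0.606061=1.5152
k=2 src: inc=0.606061, refl=0.606061·-0.818182=-0.4959; V=0.909091+0.606061+-0.495868=1.0193
k=3 load: inc=-0.495868, refl=-0.495868·0.666667=-0.3306; V=1.515152+-0.495868+-0.330579=0.6887
k=4 src: inc=-0.330579, refl=-0.330579·-0.818182=0.2705; V=1.019284+-0.330579+0.270473=0.9592
k=5 load: inc=0.270473, refl=0.270473·0.666667=0.1803; V=0.688705+0.270473+0.180316=1.1395

0 0 source 0.9091
1 5 load 1.5152
2 10 source 1.0193
3 15 load 0.6887
4 20 source 0.9592
5 25 load 1.1395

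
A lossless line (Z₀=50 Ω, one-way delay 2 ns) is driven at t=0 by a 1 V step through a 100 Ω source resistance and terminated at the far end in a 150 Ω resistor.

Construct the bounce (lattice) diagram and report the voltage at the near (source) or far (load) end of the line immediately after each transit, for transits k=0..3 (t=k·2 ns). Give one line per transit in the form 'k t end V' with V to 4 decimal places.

Γ_L=0.500000, Γ_S=0.333333; launch V₁=1·50/150=0.333333
k=0 src: V=0.3333
k=1 load: inc=0.333333, refl=0.333333·0.500000=0.1667; V=0.000000+0.333333+0.166667=0.5000
k=2 src: inc=0.166667, refl=0.166667·0.333333=0.0556; V=0.333333+0.166667+0.055556=0.5556
k=3 load: inc=0.055556, refl=0.055556·0.500000=0.0278; V=0.500000+0.055556+0.027778=0.5833

0 0 source 0.3333
1 2 load 0.5000
2 4 source 0.5556
3 6 load 0.5833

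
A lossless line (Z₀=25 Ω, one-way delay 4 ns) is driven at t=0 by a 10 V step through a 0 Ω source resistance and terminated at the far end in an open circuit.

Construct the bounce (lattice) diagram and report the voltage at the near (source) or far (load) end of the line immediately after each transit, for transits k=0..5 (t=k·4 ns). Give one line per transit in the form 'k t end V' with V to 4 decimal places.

Γ_L=1.000000, Γ_S=-1.000000; launch V₁=10·25/25=10.000000
k=0 src: V=10.0000
k=1 load: inc=10.000000, refl=10.000000·1.000000=10.0000; V=0.000000+10.000000+10.000000=20.0000
k=2 src: inc=10.000000, refl=10.000000·-1.000000=-10.0000; V=10.000000+10.000000+-10.000000=10.0000
k=3 load: inc=-10.000000, refl=-10.000000·1.000000=-10.0000; V=20.000000+-10.000000+-10.000000=0.0000
k=4 src: inc=-10.000000, refl=-10.000000·-1.000000=10.0000; V=10.000000+-10.000000+10.000000=10.0000
k=5 load: inc=10.000000, refl=10.000000·1.000000=10.0000; V=0.000000+10.000000+10.000000=20.0000

0 0 source 10.0000
1 4 load 20.0000
2 8 source 10.0000
3 12 load 0.0000
4 16 source 10.0000
5 20 load 20.0000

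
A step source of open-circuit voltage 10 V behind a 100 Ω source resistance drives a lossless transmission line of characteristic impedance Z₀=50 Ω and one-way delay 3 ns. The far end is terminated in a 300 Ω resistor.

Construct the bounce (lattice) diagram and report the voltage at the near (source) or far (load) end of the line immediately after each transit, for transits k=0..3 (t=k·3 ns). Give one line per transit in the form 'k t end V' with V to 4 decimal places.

0 0 source 3.3333
1 3 load 5.7143
2 6 source 6.5079
3 9 load 7.0748

Γ_L=0.714286, Γ_S=0.333333; launch V₁=10·50/150=3.333333
k=0 src: V=3.3333
k=1 load: inc=3.333333, refl=3.333333·0.714286=2.3810; V=0.000000+3.333333+2.380952=5.7143
k=2 src: inc=2.380952, refl=2.380952·0.333333=0.7937; V=3.333333+2.380952+0.793651=6.5079
k=3 load: inc=0.793651, refl=0.793651·0.714286=0.5669; V=5.714286+0.793651+0.566893=7.0748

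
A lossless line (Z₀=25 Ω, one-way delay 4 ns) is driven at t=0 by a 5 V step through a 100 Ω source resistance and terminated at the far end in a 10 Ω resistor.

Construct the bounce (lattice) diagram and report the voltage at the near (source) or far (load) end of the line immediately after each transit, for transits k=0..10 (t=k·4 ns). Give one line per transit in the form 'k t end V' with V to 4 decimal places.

0 0 source 1.0000
1 4 load 0.5714
2 8 source 0.3143
3 12 load 0.4245
4 16 source 0.4906
5 20 load 0.4623
6 24 source 0.4453
7 28 load 0.4526
8 32 source 0.4569
9 36 load 0.4551
10 40 source 0.4539

Γ_L=-0.428571, Γ_S=0.600000; launch V₁=5·25/125=1.000000
k=0 src: V=1.0000
k=1 load: inc=1.000000, refl=1.000000·-0.428571=-0.4286; V=0.000000+1.000000+-0.428571=0.5714
k=2 src: inc=-0.428571, refl=-0.428571·0.600000=-0.2571; V=1.000000+-0.428571+-0.257143=0.3143
k=3 load: inc=-0.257143, refl=-0.257143·-0.428571=0.1102; V=0.571429+-0.257143+0.110204=0.4245
k=4 src: inc=0.110204, refl=0.110204·0.600000=0.0661; V=0.314286+0.110204+0.066122=0.4906
k=5 load: inc=0.066122, refl=0.066122·-0.428571=-0.0283; V=0.424490+0.066122+-0.028338=0.4623
k=6 src: inc=-0.028338, refl=-0.028338·0.600000=-0.0170; V=0.490612+-0.028338+-0.017003=0.4453
k=7 load: inc=-0.017003, refl=-0.017003·-0.428571=0.0073; V=0.462274+-0.017003+0.007287=0.4526
k=8 src: inc=0.007287, refl=0.007287·0.600000=0.0044; V=0.445271+0.007287+0.004372=0.4569
k=9 load: inc=0.004372, refl=0.004372·-0.428571=-0.0019; V=0.452558+0.004372+-0.001874=0.4551
k=10 src: inc=-0.001874, refl=-0.001874·0.600000=-0.0011; V=0.456930+-0.001874+-0.001124=0.4539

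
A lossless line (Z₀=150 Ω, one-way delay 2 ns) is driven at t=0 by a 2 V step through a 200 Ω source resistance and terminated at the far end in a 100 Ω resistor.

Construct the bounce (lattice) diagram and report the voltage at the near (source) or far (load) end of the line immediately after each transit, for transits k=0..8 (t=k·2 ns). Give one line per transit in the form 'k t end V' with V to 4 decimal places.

Γ_L=-0.200000, Γ_S=0.142857; launch V₁=2·150/350=0.857143
k=0 src: V=0.8571
k=1 load: inc=0.857143, refl=0.857143·-0.200000=-0.1714; V=0.000000+0.857143+-0.171429=0.6857
k=2 src: inc=-0.171429, refl=-0.171429·0.142857=-0.0245; V=0.857143+-0.171429+-0.024490=0.6612
k=3 load: inc=-0.024490, refl=-0.024490·-0.200000=0.0049; V=0.685714+-0.024490+0.004898=0.6661
k=4 src: inc=0.004898, refl=0.004898·0.142857=0.0007; V=0.661224+0.004898+0.000700=0.6668
k=5 load: inc=0.000700, refl=0.000700·-0.200000=-0.0001; V=0.666122+0.000700+-0.000140=0.6667
k=6 src: inc=-0.000140, refl=-0.000140·0.142857=-0.0000; V=0.666822+-0.000140+-0.000020=0.6667
k=7 load: inc=-0.000020, refl=-0.000020·-0.200000=0.0000; V=0.666682+-0.000020+0.000004=0.6667
k=8 src: inc=0.000004, refl=0.000004·0.142857=0.0000; V=0.666662+0.000004+0.000001=0.6667

0 0 source 0.8571
1 2 load 0.6857
2 4 source 0.6612
3 6 load 0.6661
4 8 source 0.6668
5 10 load 0.6667
6 12 source 0.6667
7 14 load 0.6667
8 16 source 0.6667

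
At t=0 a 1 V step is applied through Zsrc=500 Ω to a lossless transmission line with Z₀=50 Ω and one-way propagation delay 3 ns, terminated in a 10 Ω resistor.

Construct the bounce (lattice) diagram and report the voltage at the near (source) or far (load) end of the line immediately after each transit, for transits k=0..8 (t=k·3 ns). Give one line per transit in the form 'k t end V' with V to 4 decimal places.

0 0 source 0.0909
1 3 load 0.0303
2 6 source -0.0193
3 9 load 0.0138
4 12 source 0.0408
5 15 load 0.0228
6 18 source 0.0080
7 21 load 0.0179
8 24 source 0.0259

Γ_L=-0.666667, Γ_S=0.818182; launch V₁=1·50/550=0.090909
k=0 src: V=0.0909
k=1 load: inc=0.090909, refl=0.090909·-0.666667=-0.0606; V=0.000000+0.090909+-0.060606=0.0303
k=2 src: inc=-0.060606, refl=-0.060606·0.818182=-0.0496; V=0.090909+-0.060606+-0.049587=-0.0193
k=3 load: inc=-0.049587, refl=-0.049587·-0.666667=0.0331; V=0.030303+-0.049587+0.033058=0.0138
k=4 src: inc=0.033058, refl=0.033058·0.818182=0.0270; V=-0.019284+0.033058+0.027047=0.0408
k=5 load: inc=0.027047, refl=0.027047·-0.666667=-0.0180; V=0.013774+0.027047+-0.018032=0.0228
k=6 src: inc=-0.018032, refl=-0.018032·0.818182=-0.0148; V=0.040821+-0.018032+-0.014753=0.0080
k=7 load: inc=-0.014753, refl=-0.014753·-0.666667=0.0098; V=0.022790+-0.014753+0.009835=0.0179
k=8 src: inc=0.009835, refl=0.009835·0.818182=0.0080; V=0.008037+0.009835+0.008047=0.0259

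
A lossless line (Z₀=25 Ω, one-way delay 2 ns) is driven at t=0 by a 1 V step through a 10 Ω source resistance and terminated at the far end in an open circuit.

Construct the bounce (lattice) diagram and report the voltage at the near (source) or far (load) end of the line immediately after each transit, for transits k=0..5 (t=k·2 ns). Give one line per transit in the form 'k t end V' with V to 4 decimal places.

Γ_L=1.000000, Γ_S=-0.428571; launch V₁=1·25/35=0.714286
k=0 src: V=0.7143
k=1 load: inc=0.714286, refl=0.714286·1.000000=0.7143; V=0.000000+0.714286+0.714286=1.4286
k=2 src: inc=0.714286, refl=0.714286·-0.428571=-0.3061; V=0.714286+0.714286+-0.306122=1.1224
k=3 load: inc=-0.306122, refl=-0.306122·1.000000=-0.3061; V=1.428571+-0.306122+-0.306122=0.8163
k=4 src: inc=-0.306122, refl=-0.306122·-0.428571=0.1312; V=1.122449+-0.306122+0.131195=0.9475
k=5 load: inc=0.131195, refl=0.131195·1.000000=0.1312; V=0.816327+0.131195+0.131195=1.0787

0 0 source 0.7143
1 2 load 1.4286
2 4 source 1.1224
3 6 load 0.8163
4 8 source 0.9475
5 10 load 1.0787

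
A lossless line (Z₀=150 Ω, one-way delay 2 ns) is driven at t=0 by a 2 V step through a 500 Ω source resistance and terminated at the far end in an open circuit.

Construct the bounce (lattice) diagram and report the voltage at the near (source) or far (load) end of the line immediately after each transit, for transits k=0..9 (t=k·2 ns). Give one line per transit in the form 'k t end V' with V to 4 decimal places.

0 0 source 0.4615
1 2 load 0.9231
2 4 source 1.1716
3 6 load 1.4201
4 8 source 1.5539
5 10 load 1.6878
6 12 source 1.7598
7 14 load 1.8319
8 16 source 1.8707
9 18 load 1.9095

Γ_L=1.000000, Γ_S=0.538462; launch V₁=2·150/650=0.461538
k=0 src: V=0.4615
k=1 load: inc=0.461538, refl=0.461538·1.000000=0.4615; V=0.000000+0.461538+0.461538=0.9231
k=2 src: inc=0.461538, refl=0.461538·0.538462=0.2485; V=0.461538+0.461538+0.248521=1.1716
k=3 load: inc=0.248521, refl=0.248521·1.000000=0.2485; V=0.923077+0.248521+0.248521=1.4201
k=4 src: inc=0.248521, refl=0.248521·0.538462=0.1338; V=1.171598+0.248521+0.133819=1.5539
k=5 load: inc=0.133819, refl=0.133819·1.000000=0.1338; V=1.420118+0.133819+0.133819=1.6878
k=6 src: inc=0.133819, refl=0.133819·0.538462=0.0721; V=1.553937+0.133819+0.072056=1.7598
k=7 load: inc=0.072056, refl=0.072056·1.000000=0.0721; V=1.687756+0.072056+0.072056=1.8319
k=8 src: inc=0.072056, refl=0.072056·0.538462=0.0388; V=1.759812+0.072056+0.038800=1.8707
k=9 load: inc=0.038800, refl=0.038800·1.000000=0.0388; V=1.831869+0.038800+0.038800=1.9095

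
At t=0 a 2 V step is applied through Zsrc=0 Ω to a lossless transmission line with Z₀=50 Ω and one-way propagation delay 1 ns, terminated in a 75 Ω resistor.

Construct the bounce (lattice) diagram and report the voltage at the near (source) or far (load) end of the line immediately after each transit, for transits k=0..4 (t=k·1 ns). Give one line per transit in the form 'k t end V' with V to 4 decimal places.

0 0 source 2.0000
1 1 load 2.4000
2 2 source 2.0000
3 3 load 1.9200
4 4 source 2.0000

Γ_L=0.200000, Γ_S=-1.000000; launch V₁=2·50/50=2.000000
k=0 src: V=2.0000
k=1 load: inc=2.000000, refl=2.000000·0.200000=0.4000; V=0.000000+2.000000+0.400000=2.4000
k=2 src: inc=0.400000, refl=0.400000·-1.000000=-0.4000; V=2.000000+0.400000+-0.400000=2.0000
k=3 load: inc=-0.400000, refl=-0.400000·0.200000=-0.0800; V=2.400000+-0.400000+-0.080000=1.9200
k=4 src: inc=-0.080000, refl=-0.080000·-1.000000=0.0800; V=2.000000+-0.080000+0.080000=2.0000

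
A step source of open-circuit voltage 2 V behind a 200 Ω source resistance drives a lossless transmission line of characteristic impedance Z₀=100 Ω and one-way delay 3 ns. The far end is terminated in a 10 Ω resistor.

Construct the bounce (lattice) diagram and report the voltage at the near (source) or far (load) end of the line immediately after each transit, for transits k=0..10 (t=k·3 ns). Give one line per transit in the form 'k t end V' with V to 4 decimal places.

Γ_L=-0.818182, Γ_S=0.333333; launch V₁=2·100/300=0.666667
k=0 src: V=0.6667
k=1 load: inc=0.666667, refl=0.666667·-0.818182=-0.5455; V=0.000000+0.666667+-0.545455=0.1212
k=2 src: inc=-0.545455, refl=-0.545455·0.333333=-0.1818; V=0.666667+-0.545455+-0.181818=-0.0606
k=3 load: inc=-0.181818, refl=-0.181818·-0.818182=0.1488; V=0.121212+-0.181818+0.148760=0.0882
k=4 src: inc=0.148760, refl=0.148760·0.333333=0.0496; V=-0.060606+0.148760+0.049587=0.1377
k=5 load: inc=0.049587, refl=0.049587·-0.818182=-0.0406; V=0.088154+0.049587+-0.040571=0.0972
k=6 src: inc=-0.040571, refl=-0.040571·0.333333=-0.0135; V=0.137741+-0.040571+-0.013524=0.0836
k=7 load: inc=-0.013524, refl=-0.013524·-0.818182=0.0111; V=0.097170+-0.013524+0.011065=0.0947
k=8 src: inc=0.011065, refl=0.011065·0.333333=0.0037; V=0.083646+0.011065+0.003688=0.0984
k=9 load: inc=0.003688, refl=0.003688·-0.818182=-0.0030; V=0.094711+0.003688+-0.003018=0.0954
k=10 src: inc=-0.003018, refl=-0.003018·0.333333=-0.0010; V=0.098399+-0.003018+-0.001006=0.0944

0 0 source 0.6667
1 3 load 0.1212
2 6 source -0.0606
3 9 load 0.0882
4 12 source 0.1377
5 15 load 0.0972
6 18 source 0.0836
7 21 load 0.0947
8 24 source 0.0984
9 27 load 0.0954
10 30 source 0.0944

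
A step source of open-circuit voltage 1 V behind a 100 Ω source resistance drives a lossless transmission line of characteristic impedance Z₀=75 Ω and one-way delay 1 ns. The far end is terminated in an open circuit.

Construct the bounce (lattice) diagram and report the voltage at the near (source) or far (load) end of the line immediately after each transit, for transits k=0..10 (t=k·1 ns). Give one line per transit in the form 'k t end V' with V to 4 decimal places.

Γ_L=1.000000, Γ_S=0.142857; launch V₁=1·75/175=0.428571
k=0 src: V=0.4286
k=1 load: inc=0.428571, refl=0.428571·1.000000=0.4286; V=0.000000+0.428571+0.428571=0.8571
k=2 src: inc=0.428571, refl=0.428571·0.142857=0.0612; V=0.428571+0.428571+0.061224=0.9184
k=3 load: inc=0.061224, refl=0.061224·1.000000=0.0612; V=0.857143+0.061224+0.061224=0.9796
k=4 src: inc=0.061224, refl=0.061224·0.142857=0.0087; V=0.918367+0.061224+0.008746=0.9883
k=5 load: inc=0.008746, refl=0.008746·1.000000=0.0087; V=0.979592+0.008746+0.008746=0.9971
k=6 src: inc=0.008746, refl=0.008746·0.142857=0.0012; V=0.988338+0.008746+0.001249=0.9983
k=7 load: inc=0.001249, refl=0.001249·1.000000=0.0012; V=0.997085+0.001249+0.001249=0.9996
k=8 src: inc=0.001249, refl=0.001249·0.142857=0.0002; V=0.998334+0.001249+0.000178=0.9998
k=9 load: inc=0.000178, refl=0.000178·1.000000=0.0002; V=0.999584+0.000178+0.000178=0.9999
k=10 src: inc=0.000178, refl=0.000178·0.142857=0.0000; V=0.999762+0.000178+0.000025=1.0000

0 0 source 0.4286
1 1 load 0.8571
2 2 source 0.9184
3 3 load 0.9796
4 4 source 0.9883
5 5 load 0.9971
6 6 source 0.9983
7 7 load 0.9996
8 8 source 0.9998
9 9 load 0.9999
10 10 source 1.0000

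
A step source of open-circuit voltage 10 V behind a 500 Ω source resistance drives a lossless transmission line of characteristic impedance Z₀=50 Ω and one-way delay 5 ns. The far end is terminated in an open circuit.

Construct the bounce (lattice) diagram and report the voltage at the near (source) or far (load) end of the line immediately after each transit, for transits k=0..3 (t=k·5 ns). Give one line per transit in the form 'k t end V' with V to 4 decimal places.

Γ_L=1.000000, Γ_S=0.818182; launch V₁=10·50/550=0.909091
k=0 src: V=0.9091
k=1 load: inc=0.909091, refl=0.909091·1.000000=0.9091; V=0.000000+0.909091+0.909091=1.8182
k=2 src: inc=0.909091, refl=0.909091·0.818182=0.7438; V=0.909091+0.909091+0.743802=2.5620
k=3 load: inc=0.743802, refl=0.743802·1.000000=0.7438; V=1.818182+0.743802+0.743802=3.3058

0 0 source 0.9091
1 5 load 1.8182
2 10 source 2.5620
3 15 load 3.3058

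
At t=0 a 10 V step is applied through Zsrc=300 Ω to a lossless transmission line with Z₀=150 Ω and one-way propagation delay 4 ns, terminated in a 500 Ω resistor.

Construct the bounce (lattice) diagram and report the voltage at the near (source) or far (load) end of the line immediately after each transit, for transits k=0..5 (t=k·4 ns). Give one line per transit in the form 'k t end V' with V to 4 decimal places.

0 0 source 3.3333
1 4 load 5.1282
2 8 source 5.7265
3 12 load 6.0487
4 16 source 6.1560
5 20 load 6.2139

Γ_L=0.538462, Γ_S=0.333333; launch V₁=10·150/450=3.333333
k=0 src: V=3.3333
k=1 load: inc=3.333333, refl=3.333333·0.538462=1.7949; V=0.000000+3.333333+1.794872=5.1282
k=2 src: inc=1.794872, refl=1.794872·0.333333=0.5983; V=3.333333+1.794872+0.598291=5.7265
k=3 load: inc=0.598291, refl=0.598291·0.538462=0.3222; V=5.128205+0.598291+0.322156=6.0487
k=4 src: inc=0.322156, refl=0.322156·0.333333=0.1074; V=5.726496+0.322156+0.107385=6.1560
k=5 load: inc=0.107385, refl=0.107385·0.538462=0.0578; V=6.048652+0.107385+0.057823=6.2139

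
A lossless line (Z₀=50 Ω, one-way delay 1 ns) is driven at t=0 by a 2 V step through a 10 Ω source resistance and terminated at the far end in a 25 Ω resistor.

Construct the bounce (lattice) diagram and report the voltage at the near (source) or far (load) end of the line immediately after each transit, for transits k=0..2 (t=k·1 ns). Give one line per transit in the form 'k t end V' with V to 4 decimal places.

Γ_L=-0.333333, Γ_S=-0.666667; launch V₁=2·50/60=1.666667
k=0 src: V=1.6667
k=1 load: inc=1.666667, refl=1.666667·-0.333333=-0.5556; V=0.000000+1.666667+-0.555556=1.1111
k=2 src: inc=-0.555556, refl=-0.555556·-0.666667=0.3704; V=1.666667+-0.555556+0.370370=1.4815

0 0 source 1.6667
1 1 load 1.1111
2 2 source 1.4815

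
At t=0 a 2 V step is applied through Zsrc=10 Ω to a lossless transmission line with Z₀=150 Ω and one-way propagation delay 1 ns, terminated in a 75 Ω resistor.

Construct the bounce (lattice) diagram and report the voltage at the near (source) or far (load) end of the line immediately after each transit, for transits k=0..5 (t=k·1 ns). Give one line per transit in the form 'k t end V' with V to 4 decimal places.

Γ_L=-0.333333, Γ_S=-0.875000; launch V₁=2·150/160=1.875000
k=0 src: V=1.8750
k=1 load: inc=1.875000, refl=1.875000·-0.333333=-0.6250; V=0.000000+1.875000+-0.625000=1.2500
k=2 src: inc=-0.625000, refl=-0.625000·-0.875000=0.5469; V=1.875000+-0.625000+0.546875=1.7969
k=3 load: inc=0.546875, refl=0.546875·-0.333333=-0.1823; V=1.250000+0.546875+-0.182292=1.6146
k=4 src: inc=-0.182292, refl=-0.182292·-0.875000=0.1595; V=1.796875+-0.182292+0.159505=1.7741
k=5 load: inc=0.159505, refl=0.159505·-0.333333=-0.0532; V=1.614583+0.159505+-0.053168=1.7209

0 0 source 1.8750
1 1 load 1.2500
2 2 source 1.7969
3 3 load 1.6146
4 4 source 1.7741
5 5 load 1.7209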